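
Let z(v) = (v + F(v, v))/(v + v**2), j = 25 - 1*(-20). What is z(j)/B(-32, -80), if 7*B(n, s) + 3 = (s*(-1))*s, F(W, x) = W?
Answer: -7/147269 ≈ -4.7532e-5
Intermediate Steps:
j = 45 (j = 25 + 20 = 45)
B(n, s) = -3/7 - s**2/7 (B(n, s) = -3/7 + ((s*(-1))*s)/7 = -3/7 + ((-s)*s)/7 = -3/7 + (-s**2)/7 = -3/7 - s**2/7)
z(v) = 2*v/(v + v**2) (z(v) = (v + v)/(v + v**2) = (2*v)/(v + v**2) = 2*v/(v + v**2))
z(j)/B(-32, -80) = (2/(1 + 45))/(-3/7 - 1/7*(-80)**2) = (2/46)/(-3/7 - 1/7*6400) = (2*(1/46))/(-3/7 - 6400/7) = 1/(23*(-6403/7)) = (1/23)*(-7/6403) = -7/147269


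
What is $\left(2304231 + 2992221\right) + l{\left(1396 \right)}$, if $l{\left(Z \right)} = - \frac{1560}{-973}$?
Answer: $\frac{5153449356}{973} \approx 5.2965 \cdot 10^{6}$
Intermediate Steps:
$l{\left(Z \right)} = \frac{1560}{973}$ ($l{\left(Z \right)} = \left(-1560\right) \left(- \frac{1}{973}\right) = \frac{1560}{973}$)
$\left(2304231 + 2992221\right) + l{\left(1396 \right)} = \left(2304231 + 2992221\right) + \frac{1560}{973} = 5296452 + \frac{1560}{973} = \frac{5153449356}{973}$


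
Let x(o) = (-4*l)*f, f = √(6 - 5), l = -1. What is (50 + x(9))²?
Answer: 2916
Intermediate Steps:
f = 1 (f = √1 = 1)
x(o) = 4 (x(o) = -4*(-1)*1 = 4*1 = 4)
(50 + x(9))² = (50 + 4)² = 54² = 2916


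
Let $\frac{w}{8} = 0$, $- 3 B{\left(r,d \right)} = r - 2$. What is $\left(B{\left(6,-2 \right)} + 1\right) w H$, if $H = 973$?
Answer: $0$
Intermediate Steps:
$B{\left(r,d \right)} = \frac{2}{3} - \frac{r}{3}$ ($B{\left(r,d \right)} = - \frac{r - 2}{3} = - \frac{-2 + r}{3} = \frac{2}{3} - \frac{r}{3}$)
$w = 0$ ($w = 8 \cdot 0 = 0$)
$\left(B{\left(6,-2 \right)} + 1\right) w H = \left(\left(\frac{2}{3} - 2\right) + 1\right) 0 \cdot 973 = \left(- \frac{4}{3} + 1\right) 0 \cdot 973 = \left(- \frac{1}{3}\right) 0 \cdot 973 = 0 \cdot 973 = 0$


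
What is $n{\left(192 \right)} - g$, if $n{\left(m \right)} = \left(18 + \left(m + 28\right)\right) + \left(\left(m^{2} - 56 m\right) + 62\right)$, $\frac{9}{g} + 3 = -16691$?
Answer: $\frac{440921937}{16694} \approx 26412.0$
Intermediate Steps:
$g = - \frac{9}{16694}$ ($g = \frac{9}{-3 - 16691} = \frac{9}{-16694} = 9 \left(- \frac{1}{16694}\right) = - \frac{9}{16694} \approx -0.00053912$)
$n{\left(m \right)} = 108 + m^{2} - 55 m$ ($n{\left(m \right)} = \left(18 + \left(28 + m\right)\right) + \left(62 + m^{2} - 56 m\right) = \left(46 + m\right) + \left(62 + m^{2} - 56 m\right) = 108 + m^{2} - 55 m$)
$n{\left(192 \right)} - g = \left(108 + 192^{2} - 10560\right) - - \frac{9}{16694} = \left(108 + 36864 - 10560\right) + \frac{9}{16694} = 26412 + \frac{9}{16694} = \frac{440921937}{16694}$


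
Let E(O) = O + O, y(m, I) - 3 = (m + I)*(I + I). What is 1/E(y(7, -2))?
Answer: -1/34 ≈ -0.029412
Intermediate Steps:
y(m, I) = 3 + 2*I*(I + m) (y(m, I) = 3 + (m + I)*(I + I) = 3 + (I + m)*(2*I) = 3 + 2*I*(I + m))
E(O) = 2*O
1/E(y(7, -2)) = 1/(2*(3 + 2*(-2)² + 2*(-2)*7)) = 1/(2*(3 + 2*4 - 28)) = 1/(2*(3 + 8 - 28)) = 1/(2*(-17)) = 1/(-34) = -1/34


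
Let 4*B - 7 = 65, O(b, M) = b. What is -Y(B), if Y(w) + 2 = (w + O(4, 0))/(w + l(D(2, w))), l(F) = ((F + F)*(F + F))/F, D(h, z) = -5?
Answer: 13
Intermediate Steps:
l(F) = 4*F (l(F) = ((2*F)*(2*F))/F = (4*F²)/F = 4*F)
B = 18 (B = 7/4 + (¼)*65 = 7/4 + 65/4 = 18)
Y(w) = -2 + (4 + w)/(-20 + w) (Y(w) = -2 + (w + 4)/(w + 4*(-5)) = -2 + (4 + w)/(w - 20) = -2 + (4 + w)/(-20 + w))
-Y(B) = -(44 - 1*18)/(-20 + 18) = -(44 - 18)/(-2) = -(-1)*26/2 = -1*(-13) = 13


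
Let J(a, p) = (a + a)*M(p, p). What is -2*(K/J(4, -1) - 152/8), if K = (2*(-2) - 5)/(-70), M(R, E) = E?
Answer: 10649/280 ≈ 38.032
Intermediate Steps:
J(a, p) = 2*a*p (J(a, p) = (a + a)*p = (2*a)*p = 2*a*p)
K = 9/70 (K = (-4 - 5)*(-1/70) = -9*(-1/70) = 9/70 ≈ 0.12857)
-2*(K/J(4, -1) - 152/8) = -2*(9/(70*((2*4*(-1)))) - 152/8) = -2*((9/70)/(-8) - 152*⅛) = -2*((9/70)*(-⅛) - 19) = -2*(-9/560 - 19) = -2*(-10649/560) = 10649/280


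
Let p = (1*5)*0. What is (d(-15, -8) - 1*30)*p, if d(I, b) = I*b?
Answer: 0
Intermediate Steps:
p = 0 (p = 5*0 = 0)
(d(-15, -8) - 1*30)*p = (-15*(-8) - 1*30)*0 = (120 - 30)*0 = 90*0 = 0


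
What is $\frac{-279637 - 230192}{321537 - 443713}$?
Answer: $\frac{509829}{122176} \approx 4.1729$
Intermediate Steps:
$\frac{-279637 - 230192}{321537 - 443713} = - \frac{509829}{-122176} = \left(-509829\right) \left(- \frac{1}{122176}\right) = \frac{509829}{122176}$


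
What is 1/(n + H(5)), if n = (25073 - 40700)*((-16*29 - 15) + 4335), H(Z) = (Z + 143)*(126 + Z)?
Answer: -1/60238324 ≈ -1.6601e-8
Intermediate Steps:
H(Z) = (126 + Z)*(143 + Z) (H(Z) = (143 + Z)*(126 + Z) = (126 + Z)*(143 + Z))
n = -60257712 (n = -15627*((-464 - 15) + 4335) = -15627*(-479 + 4335) = -15627*3856 = -60257712)
1/(n + H(5)) = 1/(-60257712 + (18018 + 5² + 269*5)) = 1/(-60257712 + (18018 + 25 + 1345)) = 1/(-60257712 + 19388) = 1/(-60238324) = -1/60238324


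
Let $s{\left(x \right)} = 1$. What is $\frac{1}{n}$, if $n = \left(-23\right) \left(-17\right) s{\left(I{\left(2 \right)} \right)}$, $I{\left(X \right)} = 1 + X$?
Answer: $\frac{1}{391} \approx 0.0025575$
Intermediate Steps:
$n = 391$ ($n = \left(-23\right) \left(-17\right) 1 = 391 \cdot 1 = 391$)
$\frac{1}{n} = \frac{1}{391}$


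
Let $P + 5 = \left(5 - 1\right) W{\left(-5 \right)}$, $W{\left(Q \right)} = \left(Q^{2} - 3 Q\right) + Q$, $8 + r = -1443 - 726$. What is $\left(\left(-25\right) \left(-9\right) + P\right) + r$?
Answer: $-1817$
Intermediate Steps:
$r = -2177$ ($r = -8 - 2169 = -2177$)
$W{\left(Q \right)} = Q^{2} - 2 Q$
$P = 135$ ($P = -5 + \left(5 - 1\right) \left(- 5 \left(-2 - 5\right)\right) = -5 + 4 \left(\left(-5\right) \left(-7\right)\right) = -5 + 4 \cdot 35 = -5 + 140 = 135$)
$\left(\left(-25\right) \left(-9\right) + P\right) + r = \left(\left(-25\right) \left(-9\right) + 135\right) - 2177 = \left(225 + 135\right) - 2177 = 360 - 2177 = -1817$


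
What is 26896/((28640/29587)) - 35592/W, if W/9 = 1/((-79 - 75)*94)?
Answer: 307569649801/5370 ≈ 5.7276e+7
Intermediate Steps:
W = -9/14476 (W = 9/(((-79 - 75)*94)) = 9/((-154*94)) = 9/(-14476) = 9*(-1/14476) = -9/14476 ≈ -0.00062172)
26896/((28640/29587)) - 35592/W = 26896/((28640/29587)) - 35592/(-9/14476) = 26896/((28640*(1/29587))) - 35592*(-14476/9) = 26896/(28640/29587) + 171743264/3 = 26896*(29587/28640) + 171743264/3 = 49735747/1790 + 171743264/3 = 307569649801/5370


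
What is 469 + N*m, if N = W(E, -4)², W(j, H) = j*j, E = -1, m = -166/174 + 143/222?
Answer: 1005809/2146 ≈ 468.69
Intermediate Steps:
m = -665/2146 (m = -166*1/174 + 143*(1/222) = -83/87 + 143/222 = -665/2146 ≈ -0.30988)
W(j, H) = j²
N = 1 (N = ((-1)²)² = 1² = 1)
469 + N*m = 469 + 1*(-665/2146) = 469 - 665/2146 = 1005809/2146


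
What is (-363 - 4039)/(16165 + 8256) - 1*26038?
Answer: -635878400/24421 ≈ -26038.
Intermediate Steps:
(-363 - 4039)/(16165 + 8256) - 1*26038 = -4402/24421 - 26038 = -635878400/24421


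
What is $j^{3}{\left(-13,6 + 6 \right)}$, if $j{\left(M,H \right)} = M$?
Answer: $-2197$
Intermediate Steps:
$j^{3}{\left(-13,6 + 6 \right)} = \left(-13\right)^{3} = -2197$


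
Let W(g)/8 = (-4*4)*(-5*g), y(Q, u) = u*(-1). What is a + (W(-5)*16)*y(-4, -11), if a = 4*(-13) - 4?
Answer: -563256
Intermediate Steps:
y(Q, u) = -u
W(g) = 640*g (W(g) = 8*((-4*4)*(-5*g)) = 8*(-(-80)*g) = 8*(80*g) = 640*g)
a = -56 (a = -52 - 4 = -56)
a + (W(-5)*16)*y(-4, -11) = -56 + ((640*(-5))*16)*(-1*(-11)) = -56 - 3200*16*11 = -56 - 51200*11 = -56 - 563200 = -563256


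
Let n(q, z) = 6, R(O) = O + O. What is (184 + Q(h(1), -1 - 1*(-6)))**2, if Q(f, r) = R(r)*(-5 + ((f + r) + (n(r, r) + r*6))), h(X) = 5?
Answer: 352836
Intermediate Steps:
R(O) = 2*O
Q(f, r) = 2*r*(1 + f + 7*r) (Q(f, r) = (2*r)*(-5 + ((f + r) + (6 + r*6))) = (2*r)*(-5 + ((f + r) + (6 + 6*r))) = (2*r)*(-5 + (6 + f + 7*r)) = (2*r)*(1 + f + 7*r) = 2*r*(1 + f + 7*r))
(184 + Q(h(1), -1 - 1*(-6)))**2 = (184 + 2*(-1 - 1*(-6))*(1 + 5 + 7*(-1 - 1*(-6))))**2 = (184 + 2*(-1 + 6)*(1 + 5 + 7*(-1 + 6)))**2 = (184 + 2*5*(1 + 5 + 7*5))**2 = (184 + 2*5*(1 + 5 + 35))**2 = (184 + 2*5*41)**2 = (184 + 410)**2 = 594**2 = 352836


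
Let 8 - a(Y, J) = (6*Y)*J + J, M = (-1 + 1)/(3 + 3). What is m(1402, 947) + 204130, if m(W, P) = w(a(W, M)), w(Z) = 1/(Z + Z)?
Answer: 3266081/16 ≈ 2.0413e+5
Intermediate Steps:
M = 0 (M = 0/6 = 0*(1/6) = 0)
a(Y, J) = 8 - J - 6*J*Y (a(Y, J) = 8 - ((6*Y)*J + J) = 8 - (6*J*Y + J) = 8 - (J + 6*J*Y) = 8 + (-J - 6*J*Y) = 8 - J - 6*J*Y)
w(Z) = 1/(2*Z)
m(W, P) = 1/16 (m(W, P) = 1/(2*(8 - 1*0 - 6*0*W)) = 1/(2*(8 + 0 + 0)) = (1/2)/8 = (1/2)*(1/8) = 1/16)
m(1402, 947) + 204130 = 1/16 + 204130 = 3266081/16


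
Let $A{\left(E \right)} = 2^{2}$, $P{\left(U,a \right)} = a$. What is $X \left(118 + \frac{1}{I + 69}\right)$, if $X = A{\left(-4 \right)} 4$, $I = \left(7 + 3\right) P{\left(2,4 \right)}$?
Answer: $\frac{205808}{109} \approx 1888.1$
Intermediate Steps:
$I = 40$ ($I = \left(7 + 3\right) 4 = 10 \cdot 4 = 40$)
$A{\left(E \right)} = 4$
$X = 16$ ($X = 4 \cdot 4 = 16$)
$X \left(118 + \frac{1}{I + 69}\right) = 16 \left(118 + \frac{1}{40 + 69}\right) = 16 \left(118 + \frac{1}{109}\right) = 16 \cdot \frac{12863}{109} = \frac{205808}{109}$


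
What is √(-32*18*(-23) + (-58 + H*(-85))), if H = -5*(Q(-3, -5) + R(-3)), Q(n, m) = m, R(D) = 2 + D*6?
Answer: √4265 ≈ 65.307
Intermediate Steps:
R(D) = 2 + 6*D
H = 105 (H = -5*(-5 + (2 + 6*(-3))) = -5*(-5 + (2 - 18)) = -5*(-5 - 16) = -5*(-21) = 105)
√(-32*18*(-23) + (-58 + H*(-85))) = √(-32*18*(-23) + (-58 + 105*(-85))) = √(-576*(-23) + (-58 - 8925)) = √(13248 - 8983) = √4265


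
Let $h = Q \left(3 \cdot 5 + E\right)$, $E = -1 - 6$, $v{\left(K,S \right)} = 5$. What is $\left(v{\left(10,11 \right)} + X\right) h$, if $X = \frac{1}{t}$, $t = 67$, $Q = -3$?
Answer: $- \frac{8064}{67} \approx -120.36$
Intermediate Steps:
$E = -7$ ($E = -1 - 6 = -7$)
$X = \frac{1}{67} \approx 0.014925$
$h = -24$ ($h = - 3 \left(3 \cdot 5 - 7\right) = - 3 \left(15 - 7\right) = \left(-3\right) 8 = -24$)
$\left(v{\left(10,11 \right)} + X\right) h = \left(5 + \frac{1}{67}\right) \left(-24\right) = \frac{336}{67} \left(-24\right) = - \frac{8064}{67}$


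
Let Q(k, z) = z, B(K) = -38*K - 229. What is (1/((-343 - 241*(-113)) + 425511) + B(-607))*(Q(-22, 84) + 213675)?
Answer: 2208447183457242/452401 ≈ 4.8816e+9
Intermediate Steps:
B(K) = -229 - 38*K
(1/((-343 - 241*(-113)) + 425511) + B(-607))*(Q(-22, 84) + 213675) = (1/((-343 - 241*(-113)) + 425511) + (-229 - 38*(-607)))*(84 + 213675) = (1/((-343 + 27233) + 425511) + (-229 + 23066))*213759 = (1/(26890 + 425511) + 22837)*213759 = (1/452401 + 22837)*213759 = (10331481638/452401)*213759 = 2208447183457242/452401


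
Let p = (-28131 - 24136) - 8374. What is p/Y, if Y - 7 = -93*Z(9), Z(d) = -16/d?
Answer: -181923/517 ≈ -351.88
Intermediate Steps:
Y = 517/3 (Y = 7 - (-1488)/9 = 7 - 93*(-16/9) = 7 + 496/3 = 517/3 ≈ 172.33)
p = -60641 (p = -52267 - 8374 = -60641)
p/Y = -60641/517/3 = -60641*3/517 = -181923/517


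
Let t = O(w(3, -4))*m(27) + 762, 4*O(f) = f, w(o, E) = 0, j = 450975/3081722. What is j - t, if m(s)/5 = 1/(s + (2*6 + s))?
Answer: -335403027/440246 ≈ -761.85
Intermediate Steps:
j = 64425/440246 (j = 450975*(1/3081722) = 64425/440246 ≈ 0.14634)
m(s) = 5/(12 + 2*s) (m(s) = 5/(s + (2*6 + s)) = 5/(s + (12 + s)) = 5/(12 + 2*s))
O(f) = f/4
t = 762 (t = ((1/4)*0)*(5/(2*(6 + 27))) + 762 = 0*((5/2)/33) + 762 = 0*((5/2)*(1/33)) + 762 = 0*(5/66) + 762 = 0 + 762 = 762)
j - t = 64425/440246 - 1*762 = 64425/440246 - 762 = -335403027/440246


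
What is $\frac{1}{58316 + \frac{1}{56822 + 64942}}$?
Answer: $\frac{121764}{7100789425} \approx 1.7148 \cdot 10^{-5}$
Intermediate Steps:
$\frac{1}{58316 + \frac{1}{56822 + 64942}} = \frac{1}{58316 + \frac{1}{121764}} = \frac{1}{\frac{7100789425}{121764}} = \frac{121764}{7100789425}$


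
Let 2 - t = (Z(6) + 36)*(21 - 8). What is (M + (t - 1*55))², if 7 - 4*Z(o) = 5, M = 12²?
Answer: 588289/4 ≈ 1.4707e+5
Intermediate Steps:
M = 144
Z(o) = ½ (Z(o) = 7/4 - ¼*5 = 7/4 - 5/4 = ½)
t = -945/2 (t = 2 - (½ + 36)*(21 - 8) = 2 - 73*13/2 = 2 - 1*949/2 = 2 - 949/2 = -945/2 ≈ -472.50)
(M + (t - 1*55))² = (144 + (-945/2 - 1*55))² = (144 + (-945/2 - 55))² = (144 - 1055/2)² = (-767/2)² = 588289/4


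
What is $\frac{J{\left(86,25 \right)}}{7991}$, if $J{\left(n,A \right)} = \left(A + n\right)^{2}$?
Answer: $\frac{12321}{7991} \approx 1.5419$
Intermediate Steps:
$\frac{J{\left(86,25 \right)}}{7991} = \frac{\left(25 + 86\right)^{2}}{7991} = 111^{2} \cdot \frac{1}{7991} = 12321 \cdot \frac{1}{7991} = \frac{12321}{7991}$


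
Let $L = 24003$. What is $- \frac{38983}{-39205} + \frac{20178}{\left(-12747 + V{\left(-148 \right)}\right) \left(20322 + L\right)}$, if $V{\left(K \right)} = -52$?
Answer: $\frac{491441686223}{494258023075} \approx 0.9943$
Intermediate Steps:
$- \frac{38983}{-39205} + \frac{20178}{\left(-12747 + V{\left(-148 \right)}\right) \left(20322 + L\right)} = - \frac{38983}{-39205} + \frac{20178}{\left(-12747 - 52\right) \left(20322 + 24003\right)} = \left(-38983\right) \left(- \frac{1}{39205}\right) + \frac{20178}{\left(-12799\right) 44325} = \frac{38983}{39205} + \frac{20178}{-567315675} = \frac{38983}{39205} + 20178 \left(- \frac{1}{567315675}\right) = \frac{38983}{39205} - \frac{2242}{63035075} = \frac{491441686223}{494258023075}$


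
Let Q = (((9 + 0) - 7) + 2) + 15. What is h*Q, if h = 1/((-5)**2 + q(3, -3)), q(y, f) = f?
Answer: 19/22 ≈ 0.86364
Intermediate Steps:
h = 1/22 (h = 1/((-5)**2 - 3) = 1/(25 - 3) = 1/22 ≈ 0.045455)
Q = 19 (Q = ((9 - 7) + 2) + 15 = (2 + 2) + 15 = 4 + 15 = 19)
h*Q = (1/22)*19 = 19/22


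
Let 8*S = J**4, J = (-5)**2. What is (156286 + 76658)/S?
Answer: 1863552/390625 ≈ 4.7707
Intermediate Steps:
J = 25
S = 390625/8 (S = (1/8)*25**4 = (1/8)*390625 = 390625/8 ≈ 48828.)
(156286 + 76658)/S = (156286 + 76658)/(390625/8) = 232944*(8/390625) = 1863552/390625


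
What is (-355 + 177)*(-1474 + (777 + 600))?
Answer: 17266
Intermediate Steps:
(-355 + 177)*(-1474 + (777 + 600)) = -178*(-1474 + 1377) = -178*(-97) = 17266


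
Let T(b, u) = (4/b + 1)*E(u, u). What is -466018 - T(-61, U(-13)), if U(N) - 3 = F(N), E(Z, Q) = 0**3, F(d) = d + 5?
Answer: -466018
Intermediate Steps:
F(d) = 5 + d
E(Z, Q) = 0
U(N) = 8 + N (U(N) = 3 + (5 + N) = 8 + N)
T(b, u) = 0 (T(b, u) = (4/b + 1)*0 = (1 + 4/b)*0 = 0)
-466018 - T(-61, U(-13)) = -466018 - 1*0 = -466018 + 0 = -466018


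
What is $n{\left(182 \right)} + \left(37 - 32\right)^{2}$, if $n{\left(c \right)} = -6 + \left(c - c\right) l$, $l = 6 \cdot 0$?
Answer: $19$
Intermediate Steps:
$l = 0$
$n{\left(c \right)} = -6$ ($n{\left(c \right)} = -6 + \left(c - c\right) 0 = -6 + 0 \cdot 0 = -6 + 0 = -6$)
$n{\left(182 \right)} + \left(37 - 32\right)^{2} = -6 + \left(37 - 32\right)^{2} = -6 + 5^{2} = -6 + 25 = 19$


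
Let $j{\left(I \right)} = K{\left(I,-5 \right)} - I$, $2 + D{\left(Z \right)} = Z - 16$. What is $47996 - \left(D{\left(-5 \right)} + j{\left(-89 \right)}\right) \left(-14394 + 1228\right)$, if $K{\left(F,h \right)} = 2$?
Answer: $943284$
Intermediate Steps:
$D{\left(Z \right)} = -18 + Z$ ($D{\left(Z \right)} = -2 + \left(Z - 16\right) = -2 + \left(-16 + Z\right) = -18 + Z$)
$j{\left(I \right)} = 2 - I$
$47996 - \left(D{\left(-5 \right)} + j{\left(-89 \right)}\right) \left(-14394 + 1228\right) = 47996 - \left(\left(-18 - 5\right) + \left(2 - -89\right)\right) \left(-14394 + 1228\right) = 47996 - \left(-23 + \left(2 + 89\right)\right) \left(-13166\right) = 47996 - \left(-23 + 91\right) \left(-13166\right) = 47996 - 68 \left(-13166\right) = 47996 - -895288 = 47996 + 895288 = 943284$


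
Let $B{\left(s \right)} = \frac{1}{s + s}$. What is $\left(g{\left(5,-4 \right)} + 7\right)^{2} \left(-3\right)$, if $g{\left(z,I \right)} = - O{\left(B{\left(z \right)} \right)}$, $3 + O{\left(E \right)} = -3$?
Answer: $-507$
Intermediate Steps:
$B{\left(s \right)} = \frac{1}{2 s}$
$O{\left(E \right)} = -6$ ($O{\left(E \right)} = -3 - 3 = -6$)
$g{\left(z,I \right)} = 6$ ($g{\left(z,I \right)} = \left(-1\right) \left(-6\right) = 6$)
$\left(g{\left(5,-4 \right)} + 7\right)^{2} \left(-3\right) = \left(6 + 7\right)^{2} \left(-3\right) = 13^{2} \left(-3\right) = 169 \left(-3\right) = -507$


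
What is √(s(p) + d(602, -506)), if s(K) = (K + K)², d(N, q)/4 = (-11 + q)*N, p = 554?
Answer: 2*I*√4318 ≈ 131.42*I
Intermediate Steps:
d(N, q) = 4*N*(-11 + q) (d(N, q) = 4*((-11 + q)*N) = 4*(N*(-11 + q)) = 4*N*(-11 + q))
s(K) = 4*K² (s(K) = (2*K)² = 4*K²)
√(s(p) + d(602, -506)) = √(4*554² + 4*602*(-11 - 506)) = √(4*306916 + 4*602*(-517)) = √(1227664 - 1244936) = √(-17272) = 2*I*√4318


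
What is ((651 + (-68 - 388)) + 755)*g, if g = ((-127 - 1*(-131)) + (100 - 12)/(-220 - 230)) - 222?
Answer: -1865572/9 ≈ -2.0729e+5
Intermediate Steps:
g = -49094/225 (g = ((-127 + 131) + 88/(-450)) - 222 = (4 + 88*(-1/450)) - 222 = (4 - 44/225) - 222 = 856/225 - 222 = -49094/225 ≈ -218.20)
((651 + (-68 - 388)) + 755)*g = ((651 + (-68 - 388)) + 755)*(-49094/225) = ((651 - 456) + 755)*(-49094/225) = (195 + 755)*(-49094/225) = 950*(-49094/225) = -1865572/9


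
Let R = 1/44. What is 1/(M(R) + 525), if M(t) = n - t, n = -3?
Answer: 44/22967 ≈ 0.0019158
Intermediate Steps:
R = 1/44 ≈ 0.022727
M(t) = -3 - t
1/(M(R) + 525) = 1/((-3 - 1*1/44) + 525) = 1/((-3 - 1/44) + 525) = 1/(-133/44 + 525) = 1/(22967/44) = 44/22967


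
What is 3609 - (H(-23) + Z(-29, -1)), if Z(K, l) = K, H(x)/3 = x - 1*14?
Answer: 3749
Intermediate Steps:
H(x) = -42 + 3*x (H(x) = 3*(x - 1*14) = 3*(x - 14) = 3*(-14 + x) = -42 + 3*x)
3609 - (H(-23) + Z(-29, -1)) = 3609 - ((-42 + 3*(-23)) - 29) = 3609 - ((-42 - 69) - 29) = 3609 - (-111 - 29) = 3609 - 1*(-140) = 3609 + 140 = 3749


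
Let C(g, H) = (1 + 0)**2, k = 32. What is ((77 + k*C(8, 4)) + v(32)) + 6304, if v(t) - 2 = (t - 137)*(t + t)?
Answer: -305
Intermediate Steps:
C(g, H) = 1 (C(g, H) = 1**2 = 1)
v(t) = 2 + 2*t*(-137 + t) (v(t) = 2 + (t - 137)*(t + t) = 2 + (-137 + t)*(2*t) = 2 + 2*t*(-137 + t))
((77 + k*C(8, 4)) + v(32)) + 6304 = ((77 + 32*1) + (2 - 274*32 + 2*32**2)) + 6304 = ((77 + 32) + (2 - 8768 + 2*1024)) + 6304 = (109 + (2 - 8768 + 2048)) + 6304 = (109 - 6718) + 6304 = -6609 + 6304 = -305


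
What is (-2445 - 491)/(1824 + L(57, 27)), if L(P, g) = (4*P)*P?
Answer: -734/3705 ≈ -0.19811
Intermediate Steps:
L(P, g) = 4*P**2
(-2445 - 491)/(1824 + L(57, 27)) = (-2445 - 491)/(1824 + 4*57**2) = -2936/(1824 + 4*3249) = -2936/(1824 + 12996) = -2936/14820 = -2936*1/14820 = -734/3705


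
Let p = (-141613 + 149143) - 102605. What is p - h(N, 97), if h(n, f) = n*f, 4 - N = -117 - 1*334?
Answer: -139210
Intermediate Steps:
N = 455 (N = 4 - (-117 - 1*334) = 4 - (-117 - 334) = 4 - 1*(-451) = 4 + 451 = 455)
h(n, f) = f*n
p = -95075 (p = 7530 - 102605 = -95075)
p - h(N, 97) = -95075 - 97*455 = -95075 - 1*44135 = -95075 - 44135 = -139210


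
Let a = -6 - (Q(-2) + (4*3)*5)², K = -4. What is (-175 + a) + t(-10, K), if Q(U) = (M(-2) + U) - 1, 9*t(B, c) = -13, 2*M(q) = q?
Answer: -29866/9 ≈ -3318.4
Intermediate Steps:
M(q) = q/2
t(B, c) = -13/9 (t(B, c) = (⅑)*(-13) = -13/9)
Q(U) = -2 + U (Q(U) = ((½)*(-2) + U) - 1 = (-1 + U) - 1 = -2 + U)
a = -3142 (a = -6 - ((-2 - 2) + (4*3)*5)² = -6 - (-4 + 12*5)² = -6 - (-4 + 60)² = -6 - 1*56² = -6 - 1*3136 = -6 - 3136 = -3142)
(-175 + a) + t(-10, K) = (-175 - 3142) - 13/9 = -3317 - 13/9 = -29866/9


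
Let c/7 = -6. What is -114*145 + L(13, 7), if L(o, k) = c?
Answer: -16572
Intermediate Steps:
c = -42 (c = 7*(-6) = -42)
L(o, k) = -42
-114*145 + L(13, 7) = -114*145 - 42 = -16530 - 42 = -16572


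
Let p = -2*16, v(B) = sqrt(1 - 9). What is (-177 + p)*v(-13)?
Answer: -418*I*sqrt(2) ≈ -591.14*I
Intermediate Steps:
v(B) = 2*I*sqrt(2) (v(B) = sqrt(-8) = 2*I*sqrt(2))
p = -32
(-177 + p)*v(-13) = (-177 - 32)*(2*I*sqrt(2)) = -418*I*sqrt(2)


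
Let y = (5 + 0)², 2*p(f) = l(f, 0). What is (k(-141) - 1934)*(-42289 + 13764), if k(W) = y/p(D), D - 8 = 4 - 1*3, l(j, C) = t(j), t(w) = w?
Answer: 495079900/9 ≈ 5.5009e+7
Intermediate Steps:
l(j, C) = j
D = 9 (D = 8 + (4 - 1*3) = 8 + (4 - 3) = 8 + 1 = 9)
p(f) = f/2
y = 25 (y = 5² = 25)
k(W) = 50/9 (k(W) = 25/(((½)*9)) = 25/(9/2) = 25*(2/9) = 50/9)
(k(-141) - 1934)*(-42289 + 13764) = (50/9 - 1934)*(-42289 + 13764) = -17356/9*(-28525) = 495079900/9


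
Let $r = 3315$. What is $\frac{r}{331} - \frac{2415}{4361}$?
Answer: $\frac{1951050}{206213} \approx 9.4613$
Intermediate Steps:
$\frac{r}{331} - \frac{2415}{4361} = \frac{3315}{331} - \frac{2415}{4361} = 3315 \cdot \frac{1}{331} - \frac{345}{623} = \frac{3315}{331} - \frac{345}{623} = \frac{1951050}{206213}$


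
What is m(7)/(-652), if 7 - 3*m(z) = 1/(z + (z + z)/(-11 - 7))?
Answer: -383/109536 ≈ -0.0034966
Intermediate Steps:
m(z) = 7/3 - 3/(8*z) (m(z) = 7/3 - 1/(3*(z + (z + z)/(-11 - 7))) = 7/3 - 1/(3*(z + (2*z)/(-18))) = 7/3 - 1/(3*(z + (2*z)*(-1/18))) = 7/3 - 1/(3*(z - z/9)) = 7/3 - 9/(8*z)/3 = 7/3 - 3/(8*z))
m(7)/(-652) = ((1/24)*(-9 + 56*7)/7)/(-652) = ((1/24)*(1/7)*(-9 + 392))*(-1/652) = ((1/24)*(1/7)*383)*(-1/652) = (383/168)*(-1/652) = -383/109536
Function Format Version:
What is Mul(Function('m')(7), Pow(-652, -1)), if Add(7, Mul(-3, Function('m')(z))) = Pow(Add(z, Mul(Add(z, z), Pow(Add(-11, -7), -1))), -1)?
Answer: Rational(-383, 109536) ≈ -0.0034966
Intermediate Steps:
Function('m')(z) = Add(Rational(7, 3), Mul(Rational(-3, 8), Pow(z, -1))) (Function('m')(z) = Add(Rational(7, 3), Mul(Rational(-1, 3), Pow(Add(z, Mul(Add(z, z), Pow(Add(-11, -7), -1))), -1))) = Add(Rational(7, 3), Mul(Rational(-1, 3), Pow(Add(z, Mul(Mul(2, z), Pow(-18, -1))), -1))) = Add(Rational(7, 3), Mul(Rational(-1, 3), Pow(Add(z, Mul(Mul(2, z), Rational(-1, 18))), -1))) = Add(Rational(7, 3), Mul(Rational(-1, 3), Pow(Add(z, Mul(Rational(-1, 9), z)), -1))) = Add(Rational(7, 3), Mul(Rational(-1, 3), Pow(Mul(Rational(8, 9), z), -1))) = Add(Rational(7, 3), Mul(Rational(-1, 3), Mul(Rational(9, 8), Pow(z, -1)))) = Add(Rational(7, 3), Mul(Rational(-3, 8), Pow(z, -1))))
Mul(Function('m')(7), Pow(-652, -1)) = Mul(Mul(Rational(1, 24), Pow(7, -1), Add(-9, Mul(56, 7))), Pow(-652, -1)) = Mul(Mul(Rational(1, 24), Rational(1, 7), Add(-9, 392)), Rational(-1, 652)) = Mul(Mul(Rational(1, 24), Rational(1, 7), 383), Rational(-1, 652)) = Mul(Rational(383, 168), Rational(-1, 652)) = Rational(-383, 109536)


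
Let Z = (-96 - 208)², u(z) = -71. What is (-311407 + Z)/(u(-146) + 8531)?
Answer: -72997/2820 ≈ -25.885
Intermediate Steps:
Z = 92416 (Z = (-304)² = 92416)
(-311407 + Z)/(u(-146) + 8531) = (-311407 + 92416)/(-71 + 8531) = -218991/8460 = -218991*1/8460 = -72997/2820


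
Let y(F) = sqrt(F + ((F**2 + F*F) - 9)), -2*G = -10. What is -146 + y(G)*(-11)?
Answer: -146 - 11*sqrt(46) ≈ -220.61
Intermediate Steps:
G = 5 (G = -1/2*(-10) = 5)
y(F) = sqrt(-9 + F + 2*F**2) (y(F) = sqrt(F + ((F**2 + F**2) - 9)) = sqrt(F + (2*F**2 - 9)) = sqrt(F + (-9 + 2*F**2)) = sqrt(-9 + F + 2*F**2))
-146 + y(G)*(-11) = -146 + sqrt(-9 + 5 + 2*5**2)*(-11) = -146 + sqrt(-9 + 5 + 2*25)*(-11) = -146 + sqrt(-9 + 5 + 50)*(-11) = -146 + sqrt(46)*(-11) = -146 - 11*sqrt(46)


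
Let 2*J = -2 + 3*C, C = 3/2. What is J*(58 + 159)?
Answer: 1085/4 ≈ 271.25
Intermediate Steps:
C = 3/2 (C = 3*(1/2) = 3/2 ≈ 1.5000)
J = 5/4 (J = (-2 + 3*(3/2))/2 = (-2 + 9/2)/2 = (1/2)*(5/2) = 5/4 ≈ 1.2500)
J*(58 + 159) = 5*(58 + 159)/4 = (5/4)*217 = 1085/4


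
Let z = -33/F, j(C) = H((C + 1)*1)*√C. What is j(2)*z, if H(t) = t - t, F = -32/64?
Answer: 0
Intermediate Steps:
F = -½ (F = -32*1/64 = -½ ≈ -0.50000)
H(t) = 0
j(C) = 0 (j(C) = 0*√C = 0)
z = 66 (z = -33/(-½) = -33*(-2) = 66)
j(2)*z = 0*66 = 0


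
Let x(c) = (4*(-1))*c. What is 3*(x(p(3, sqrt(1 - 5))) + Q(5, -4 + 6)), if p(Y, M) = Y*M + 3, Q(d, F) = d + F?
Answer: -15 - 72*I ≈ -15.0 - 72.0*I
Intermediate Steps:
Q(d, F) = F + d
p(Y, M) = 3 + M*Y (p(Y, M) = M*Y + 3 = 3 + M*Y)
x(c) = -4*c
3*(x(p(3, sqrt(1 - 5))) + Q(5, -4 + 6)) = 3*(-4*(3 + sqrt(1 - 5)*3) + ((-4 + 6) + 5)) = 3*(-4*(3 + sqrt(-4)*3) + (2 + 5)) = 3*(-4*(3 + (2*I)*3) + 7) = 3*(-4*(3 + 6*I) + 7) = 3*((-12 - 24*I) + 7) = 3*(-5 - 24*I) = -15 - 72*I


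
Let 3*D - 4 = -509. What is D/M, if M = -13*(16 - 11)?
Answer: 101/39 ≈ 2.5897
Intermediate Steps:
D = -505/3 (D = 4/3 + (⅓)*(-509) = 4/3 - 509/3 = -505/3 ≈ -168.33)
M = -65 (M = -13*5 = -65)
D/M = -505/3/(-65) = -505/3*(-1/65) = 101/39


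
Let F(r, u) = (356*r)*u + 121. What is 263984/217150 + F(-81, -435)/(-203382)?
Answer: -1335096225131/22082200650 ≈ -60.460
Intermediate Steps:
F(r, u) = 121 + 356*r*u (F(r, u) = 356*r*u + 121 = 121 + 356*r*u)
263984/217150 + F(-81, -435)/(-203382) = 263984/217150 + (121 + 356*(-81)*(-435))/(-203382) = 263984*(1/217150) + (121 + 12543660)*(-1/203382) = 131992/108575 + 12543781*(-1/203382) = 131992/108575 - 12543781/203382 = -1335096225131/22082200650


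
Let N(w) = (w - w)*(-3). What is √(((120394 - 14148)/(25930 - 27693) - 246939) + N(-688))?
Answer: I*√767715456389/1763 ≈ 496.99*I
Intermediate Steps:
N(w) = 0 (N(w) = 0*(-3) = 0)
√(((120394 - 14148)/(25930 - 27693) - 246939) + N(-688)) = √(((120394 - 14148)/(25930 - 27693) - 246939) + 0) = √((106246/(-1763) - 246939) + 0) = √((106246*(-1/1763) - 246939) + 0) = √((-106246/1763 - 246939) + 0) = √(-435459703/1763 + 0) = √(-435459703/1763) = I*√767715456389/1763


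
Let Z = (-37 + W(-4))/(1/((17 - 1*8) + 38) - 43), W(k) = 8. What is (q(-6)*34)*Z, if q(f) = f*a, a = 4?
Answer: -278052/505 ≈ -550.60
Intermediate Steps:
Z = 1363/2020 (Z = (-37 + 8)/(1/((17 - 1*8) + 38) - 43) = -29/(1/((17 - 8) + 38) - 43) = -29/(1/(9 + 38) - 43) = -29/(1/47 - 43) = -29/(-2020/47) = -29*(-47/2020) = 1363/2020 ≈ 0.67475)
q(f) = 4*f (q(f) = f*4 = 4*f)
(q(-6)*34)*Z = ((4*(-6))*34)*(1363/2020) = -24*34*(1363/2020) = -816*1363/2020 = -278052/505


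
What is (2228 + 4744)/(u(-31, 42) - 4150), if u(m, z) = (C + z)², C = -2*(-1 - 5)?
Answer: -3486/617 ≈ -5.6499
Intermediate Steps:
C = 12 (C = -2*(-6) = 12)
u(m, z) = (12 + z)²
(2228 + 4744)/(u(-31, 42) - 4150) = (2228 + 4744)/((12 + 42)² - 4150) = 6972/(54² - 4150) = 6972/(2916 - 4150) = 6972/(-1234) = 6972*(-1/1234) = -3486/617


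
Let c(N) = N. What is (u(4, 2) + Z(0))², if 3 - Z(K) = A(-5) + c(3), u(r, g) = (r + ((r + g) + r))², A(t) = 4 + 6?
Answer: 34596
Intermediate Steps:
A(t) = 10
u(r, g) = (g + 3*r)² (u(r, g) = (r + ((g + r) + r))² = (r + (g + 2*r))² = (g + 3*r)²)
Z(K) = -10 (Z(K) = 3 - (10 + 3) = 3 - 1*13 = 3 - 13 = -10)
(u(4, 2) + Z(0))² = ((2 + 3*4)² - 10)² = ((2 + 12)² - 10)² = (14² - 10)² = (196 - 10)² = 186² = 34596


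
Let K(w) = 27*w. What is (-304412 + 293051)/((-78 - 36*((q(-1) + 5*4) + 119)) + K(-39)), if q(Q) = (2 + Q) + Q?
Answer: 3787/2045 ≈ 1.8518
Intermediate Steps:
q(Q) = 2 + 2*Q
(-304412 + 293051)/((-78 - 36*((q(-1) + 5*4) + 119)) + K(-39)) = (-304412 + 293051)/((-78 - 36*(((2 + 2*(-1)) + 5*4) + 119)) + 27*(-39)) = -11361/((-78 - 36*(((2 - 2) + 20) + 119)) - 1053) = -11361/((-78 - 36*((0 + 20) + 119)) - 1053) = -11361/((-78 - 36*(20 + 119)) - 1053) = -11361/((-78 - 36*139) - 1053) = -11361/((-78 - 5004) - 1053) = -11361/(-5082 - 1053) = -11361/(-6135) = -11361*(-1/6135) = 3787/2045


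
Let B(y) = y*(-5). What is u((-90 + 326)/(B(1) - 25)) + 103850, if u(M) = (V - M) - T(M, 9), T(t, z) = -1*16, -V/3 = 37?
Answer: 1556443/15 ≈ 1.0376e+5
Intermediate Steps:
V = -111 (V = -3*37 = -111)
T(t, z) = -16
B(y) = -5*y
u(M) = -95 - M (u(M) = (-111 - M) - 1*(-16) = (-111 - M) + 16 = -95 - M)
u((-90 + 326)/(B(1) - 25)) + 103850 = (-95 - (-90 + 326)/(-5*1 - 25)) + 103850 = (-95 - 236/(-5 - 25)) + 103850 = (-95 - 236/(-30)) + 103850 = (-95 - 236*(-1)/30) + 103850 = (-95 - 1*(-118/15)) + 103850 = (-95 + 118/15) + 103850 = -1307/15 + 103850 = 1556443/15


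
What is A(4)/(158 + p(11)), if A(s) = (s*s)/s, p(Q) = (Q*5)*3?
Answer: 4/323 ≈ 0.012384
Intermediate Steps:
p(Q) = 15*Q (p(Q) = (5*Q)*3 = 15*Q)
A(s) = s (A(s) = s**2/s = s)
A(4)/(158 + p(11)) = 4/(158 + 15*11) = 4/(158 + 165) = 4/323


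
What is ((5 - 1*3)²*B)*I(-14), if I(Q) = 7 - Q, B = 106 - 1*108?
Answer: -168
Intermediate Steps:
B = -2 (B = 106 - 108 = -2)
((5 - 1*3)²*B)*I(-14) = ((5 - 1*3)²*(-2))*(7 - 1*(-14)) = ((5 - 3)²*(-2))*(7 + 14) = (2²*(-2))*21 = (4*(-2))*21 = -8*21 = -168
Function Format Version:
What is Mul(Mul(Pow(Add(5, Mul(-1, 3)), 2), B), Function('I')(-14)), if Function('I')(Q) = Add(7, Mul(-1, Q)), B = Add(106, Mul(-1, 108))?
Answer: -168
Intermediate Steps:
B = -2 (B = Add(106, -108) = -2)
Mul(Mul(Pow(Add(5, Mul(-1, 3)), 2), B), Function('I')(-14)) = Mul(Mul(Pow(Add(5, Mul(-1, 3)), 2), -2), Add(7, Mul(-1, -14))) = Mul(Mul(Pow(Add(5, -3), 2), -2), Add(7, 14)) = Mul(Mul(Pow(2, 2), -2), 21) = Mul(Mul(4, -2), 21) = Mul(-8, 21) = -168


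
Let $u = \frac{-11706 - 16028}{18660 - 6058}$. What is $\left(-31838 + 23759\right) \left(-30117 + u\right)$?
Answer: $\frac{1533241377636}{6301} \approx 2.4333 \cdot 10^{8}$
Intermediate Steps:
$u = - \frac{13867}{6301}$ ($u = - \frac{27734}{12602} = \left(-27734\right) \frac{1}{12602} = - \frac{13867}{6301} \approx -2.2008$)
$\left(-31838 + 23759\right) \left(-30117 + u\right) = \left(-31838 + 23759\right) \left(-30117 - \frac{13867}{6301}\right) = \left(-8079\right) \left(- \frac{189781084}{6301}\right) = \frac{1533241377636}{6301}$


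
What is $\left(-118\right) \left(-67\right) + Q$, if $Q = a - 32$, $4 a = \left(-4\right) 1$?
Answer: $7873$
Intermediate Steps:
$a = -1$ ($a = \frac{\left(-4\right) 1}{4} = \frac{1}{4} \left(-4\right) = -1$)
$Q = -33$ ($Q = -1 - 32 = -33$)
$\left(-118\right) \left(-67\right) + Q = \left(-118\right) \left(-67\right) - 33 = 7906 - 33 = 7873$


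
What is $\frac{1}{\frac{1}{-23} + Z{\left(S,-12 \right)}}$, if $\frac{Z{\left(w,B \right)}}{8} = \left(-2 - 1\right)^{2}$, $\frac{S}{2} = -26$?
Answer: $\frac{23}{1655} \approx 0.013897$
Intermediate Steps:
$S = -52$ ($S = 2 \left(-26\right) = -52$)
$Z{\left(w,B \right)} = 72$ ($Z{\left(w,B \right)} = 8 \left(-2 - 1\right)^{2} = 8 \left(-3\right)^{2} = 8 \cdot 9 = 72$)
$\frac{1}{\frac{1}{-23} + Z{\left(S,-12 \right)}} = \frac{1}{\frac{1}{-23} + 72} = \frac{1}{- \frac{1}{23} + 72} = \frac{1}{\frac{1655}{23}} = \frac{23}{1655}$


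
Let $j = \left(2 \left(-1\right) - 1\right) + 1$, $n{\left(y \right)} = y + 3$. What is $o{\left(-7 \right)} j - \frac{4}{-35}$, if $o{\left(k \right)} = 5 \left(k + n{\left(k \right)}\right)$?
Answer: $\frac{3854}{35} \approx 110.11$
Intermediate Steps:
$n{\left(y \right)} = 3 + y$
$o{\left(k \right)} = 15 + 10 k$ ($o{\left(k \right)} = 5 \left(k + \left(3 + k\right)\right) = 5 \left(3 + 2 k\right) = 15 + 10 k$)
$j = -2$ ($j = \left(-2 - 1\right) + 1 = -3 + 1 = -2$)
$o{\left(-7 \right)} j - \frac{4}{-35} = \left(15 + 10 \left(-7\right)\right) \left(-2\right) - \frac{4}{-35} = \left(15 - 70\right) \left(-2\right) - - \frac{4}{35} = \left(-55\right) \left(-2\right) + \frac{4}{35} = 110 + \frac{4}{35} = \frac{3854}{35}$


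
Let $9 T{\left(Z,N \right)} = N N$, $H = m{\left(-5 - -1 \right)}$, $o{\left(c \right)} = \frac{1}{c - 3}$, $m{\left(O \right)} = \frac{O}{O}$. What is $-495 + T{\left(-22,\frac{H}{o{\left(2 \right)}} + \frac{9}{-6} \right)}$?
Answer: $- \frac{17795}{36} \approx -494.31$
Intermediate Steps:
$m{\left(O \right)} = 1$
$o{\left(c \right)} = \frac{1}{-3 + c}$
$H = 1$
$T{\left(Z,N \right)} = \frac{N^{2}}{9}$ ($T{\left(Z,N \right)} = \frac{N N}{9} = \frac{N^{2}}{9}$)
$-495 + T{\left(-22,\frac{H}{o{\left(2 \right)}} + \frac{9}{-6} \right)} = -495 + \frac{\left(1 \frac{1}{\frac{1}{-3 + 2}} + \frac{9}{-6}\right)^{2}}{9} = -495 + \frac{\left(1 \frac{1}{\frac{1}{-1}} + 9 \left(- \frac{1}{6}\right)\right)^{2}}{9} = -495 + \frac{\left(1 \frac{1}{-1} - \frac{3}{2}\right)^{2}}{9} = -495 + \frac{\left(1 \left(-1\right) - \frac{3}{2}\right)^{2}}{9} = -495 + \frac{\left(-1 - \frac{3}{2}\right)^{2}}{9} = -495 + \frac{\left(- \frac{5}{2}\right)^{2}}{9} = -495 + \frac{1}{9} \cdot \frac{25}{4} = -495 + \frac{25}{36} = - \frac{17795}{36}$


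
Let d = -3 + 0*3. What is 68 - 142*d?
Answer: 494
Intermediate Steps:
d = -3 (d = -3 + 0 = -3)
68 - 142*d = 68 - 142*(-3) = 68 + 426 = 494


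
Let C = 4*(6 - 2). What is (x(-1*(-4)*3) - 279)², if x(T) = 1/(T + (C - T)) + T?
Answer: 18241441/256 ≈ 71256.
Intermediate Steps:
C = 16 (C = 4*4 = 16)
x(T) = 1/16 + T (x(T) = 1/(T + (16 - T)) + T = 1/16 + T)
(x(-1*(-4)*3) - 279)² = ((1/16 - 1*(-4)*3) - 279)² = ((1/16 + 4*3) - 279)² = ((1/16 + 12) - 279)² = (193/16 - 279)² = (-4271/16)² = 18241441/256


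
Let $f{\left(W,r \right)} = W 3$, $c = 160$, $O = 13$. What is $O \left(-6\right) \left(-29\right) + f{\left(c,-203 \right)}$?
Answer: $2742$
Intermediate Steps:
$f{\left(W,r \right)} = 3 W$
$O \left(-6\right) \left(-29\right) + f{\left(c,-203 \right)} = 13 \left(-6\right) \left(-29\right) + 3 \cdot 160 = \left(-78\right) \left(-29\right) + 480 = 2262 + 480 = 2742$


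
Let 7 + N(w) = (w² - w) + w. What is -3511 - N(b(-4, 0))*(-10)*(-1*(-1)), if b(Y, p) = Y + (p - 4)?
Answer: -2941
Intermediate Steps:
b(Y, p) = -4 + Y + p (b(Y, p) = Y + (-4 + p) = -4 + Y + p)
N(w) = -7 + w² (N(w) = -7 + ((w² - w) + w) = -7 + w²)
-3511 - N(b(-4, 0))*(-10)*(-1*(-1)) = -3511 - (-7 + (-4 - 4 + 0)²)*(-10)*(-1*(-1)) = -3511 - (-7 + (-8)²)*(-10) = -3511 - (-7 + 64)*(-10) = -3511 - 57*(-10) = -3511 - (-570) = -3511 - 1*(-570) = -3511 + 570 = -2941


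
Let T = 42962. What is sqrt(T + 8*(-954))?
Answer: sqrt(35330) ≈ 187.96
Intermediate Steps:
sqrt(T + 8*(-954)) = sqrt(42962 + 8*(-954)) = sqrt(42962 - 7632) = sqrt(35330)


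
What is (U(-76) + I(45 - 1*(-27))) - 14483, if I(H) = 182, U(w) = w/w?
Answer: -14300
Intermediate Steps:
U(w) = 1
(U(-76) + I(45 - 1*(-27))) - 14483 = (1 + 182) - 14483 = 183 - 14483 = -14300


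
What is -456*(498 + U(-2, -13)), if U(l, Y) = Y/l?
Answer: -230052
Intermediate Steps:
-456*(498 + U(-2, -13)) = -456*(498 - 13/(-2)) = -456*(498 - 13*(-½)) = -456*(498 + 13/2) = -456*1009/2 = -230052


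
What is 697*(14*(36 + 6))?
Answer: 409836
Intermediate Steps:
697*(14*(36 + 6)) = 697*(14*42) = 697*588 = 409836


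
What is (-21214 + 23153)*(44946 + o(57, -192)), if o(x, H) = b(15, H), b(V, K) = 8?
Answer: 87165806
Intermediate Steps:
o(x, H) = 8
(-21214 + 23153)*(44946 + o(57, -192)) = (-21214 + 23153)*(44946 + 8) = 1939*44954 = 87165806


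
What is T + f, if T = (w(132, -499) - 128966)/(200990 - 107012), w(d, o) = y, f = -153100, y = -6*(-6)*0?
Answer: -7194080383/46989 ≈ -1.5310e+5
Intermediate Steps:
y = 0 (y = 36*0 = 0)
w(d, o) = 0
T = -64483/46989 (T = (0 - 128966)/(200990 - 107012) = -128966/93978 = -128966*1/93978 = -64483/46989 ≈ -1.3723)
T + f = -64483/46989 - 153100 = -7194080383/46989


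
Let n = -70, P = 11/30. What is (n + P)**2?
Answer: 4363921/900 ≈ 4848.8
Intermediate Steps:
P = 11/30 (P = 11*(1/30) = 11/30 ≈ 0.36667)
(n + P)**2 = (-70 + 11/30)**2 = (-2089/30)**2 = 4363921/900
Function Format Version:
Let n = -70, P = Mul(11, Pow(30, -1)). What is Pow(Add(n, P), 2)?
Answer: Rational(4363921, 900) ≈ 4848.8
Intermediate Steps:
P = Rational(11, 30) (P = Mul(11, Rational(1, 30)) = Rational(11, 30) ≈ 0.36667)
Pow(Add(n, P), 2) = Pow(Add(-70, Rational(11, 30)), 2) = Pow(Rational(-2089, 30), 2) = Rational(4363921, 900)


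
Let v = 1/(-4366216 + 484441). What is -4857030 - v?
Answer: -18853897628249/3881775 ≈ -4.8570e+6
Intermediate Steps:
v = -1/3881775 (v = 1/(-3881775) = -1/3881775 ≈ -2.5761e-7)
-4857030 - v = -4857030 - 1*(-1/3881775) = -4857030 + 1/3881775 = -18853897628249/3881775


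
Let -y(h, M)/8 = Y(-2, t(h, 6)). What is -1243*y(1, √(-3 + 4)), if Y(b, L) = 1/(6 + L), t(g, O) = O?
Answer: 2486/3 ≈ 828.67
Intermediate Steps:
y(h, M) = -⅔ (y(h, M) = -8/(6 + 6) = -8/12 = -8*1/12 = -⅔)
-1243*y(1, √(-3 + 4)) = -1243*(-⅔) = 2486/3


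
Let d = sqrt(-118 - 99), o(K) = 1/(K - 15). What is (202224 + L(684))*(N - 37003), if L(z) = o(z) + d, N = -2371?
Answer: -5326824081518/669 - 39374*I*sqrt(217) ≈ -7.9624e+9 - 5.8002e+5*I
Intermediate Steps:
o(K) = 1/(-15 + K)
d = I*sqrt(217) (d = sqrt(-217) = I*sqrt(217) ≈ 14.731*I)
L(z) = 1/(-15 + z) + I*sqrt(217)
(202224 + L(684))*(N - 37003) = (202224 + (1 + I*sqrt(217)*(-15 + 684))/(-15 + 684))*(-2371 - 37003) = (202224 + (1 + I*sqrt(217)*669)/669)*(-39374) = (202224 + (1 + 669*I*sqrt(217))/669)*(-39374) = (202224 + (1/669 + I*sqrt(217)))*(-39374) = (135287857/669 + I*sqrt(217))*(-39374) = -5326824081518/669 - 39374*I*sqrt(217)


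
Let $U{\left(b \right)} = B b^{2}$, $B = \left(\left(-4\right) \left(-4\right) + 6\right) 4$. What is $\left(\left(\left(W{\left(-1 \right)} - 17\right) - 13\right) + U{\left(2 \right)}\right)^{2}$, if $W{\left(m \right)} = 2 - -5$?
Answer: $108241$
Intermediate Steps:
$W{\left(m \right)} = 7$ ($W{\left(m \right)} = 2 + 5 = 7$)
$B = 88$ ($B = \left(16 + 6\right) 4 = 22 \cdot 4 = 88$)
$U{\left(b \right)} = 88 b^{2}$
$\left(\left(\left(W{\left(-1 \right)} - 17\right) - 13\right) + U{\left(2 \right)}\right)^{2} = \left(\left(\left(7 - 17\right) - 13\right) + 88 \cdot 2^{2}\right)^{2} = \left(\left(-10 - 13\right) + 88 \cdot 4\right)^{2} = \left(-23 + 352\right)^{2} = 329^{2} = 108241$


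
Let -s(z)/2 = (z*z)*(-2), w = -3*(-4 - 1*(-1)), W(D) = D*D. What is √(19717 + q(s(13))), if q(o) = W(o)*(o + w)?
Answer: √313048277 ≈ 17693.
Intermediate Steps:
W(D) = D²
w = 9 (w = -3*(-4 + 1) = -3*(-3) = 9)
s(z) = 4*z² (s(z) = -2*z*z*(-2) = -2*z²*(-2) = -(-4)*z² = 4*z²)
q(o) = o²*(9 + o) (q(o) = o²*(o + 9) = o²*(9 + o))
√(19717 + q(s(13))) = √(19717 + (4*13²)²*(9 + 4*13²)) = √(19717 + (4*169)²*(9 + 4*169)) = √(19717 + 676²*(9 + 676)) = √(19717 + 456976*685) = √(19717 + 313028560) = √313048277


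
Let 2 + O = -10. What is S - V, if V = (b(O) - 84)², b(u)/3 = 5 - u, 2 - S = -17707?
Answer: 16620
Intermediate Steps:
O = -12 (O = -2 - 10 = -12)
S = 17709 (S = 2 - 1*(-17707) = 2 + 17707 = 17709)
b(u) = 15 - 3*u (b(u) = 3*(5 - u) = 15 - 3*u)
V = 1089 (V = ((15 - 3*(-12)) - 84)² = ((15 + 36) - 84)² = (51 - 84)² = (-33)² = 1089)
S - V = 17709 - 1*1089 = 17709 - 1089 = 16620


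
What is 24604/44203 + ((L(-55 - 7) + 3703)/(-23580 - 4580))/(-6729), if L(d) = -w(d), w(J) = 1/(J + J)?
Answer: 52557311876869/94419984353280 ≈ 0.55663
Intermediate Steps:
w(J) = 1/(2*J)
L(d) = -1/(2*d)
24604/44203 + ((L(-55 - 7) + 3703)/(-23580 - 4580))/(-6729) = 24604/44203 + ((-1/(2*(-55 - 7)) + 3703)/(-23580 - 4580))/(-6729) = 24604*(1/44203) + ((-1/2/(-62) + 3703)/(-28160))*(-1/6729) = 24604/44203 + ((-1/2*(-1/62) + 3703)*(-1/28160))*(-1/6729) = 24604/44203 + ((1/124 + 3703)*(-1/28160))*(-1/6729) = 24604/44203 + ((459173/124)*(-1/28160))*(-1/6729) = 24604/44203 - 41743/317440*(-1/6729) = 24604/44203 + 41743/2136053760 = 52557311876869/94419984353280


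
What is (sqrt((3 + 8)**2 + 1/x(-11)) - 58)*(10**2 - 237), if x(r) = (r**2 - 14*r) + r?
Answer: 7946 - 137*sqrt(2108370)/132 ≈ 6439.0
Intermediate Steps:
x(r) = r**2 - 13*r
(sqrt((3 + 8)**2 + 1/x(-11)) - 58)*(10**2 - 237) = (sqrt((3 + 8)**2 + 1/(-11*(-13 - 11))) - 58)*(10**2 - 237) = (sqrt(11**2 + 1/(-11*(-24))) - 58)*(100 - 237) = (sqrt(121 + 1/264) - 58)*(-137) = (sqrt(31945/264) - 58)*(-137) = (sqrt(2108370)/132 - 58)*(-137) = (-58 + sqrt(2108370)/132)*(-137) = 7946 - 137*sqrt(2108370)/132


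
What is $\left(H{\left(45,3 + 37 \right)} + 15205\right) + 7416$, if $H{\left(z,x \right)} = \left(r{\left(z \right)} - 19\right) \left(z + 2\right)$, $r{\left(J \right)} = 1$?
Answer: $21775$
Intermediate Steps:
$H{\left(z,x \right)} = -36 - 18 z$ ($H{\left(z,x \right)} = \left(1 - 19\right) \left(z + 2\right) = - 18 \left(2 + z\right) = -36 - 18 z$)
$\left(H{\left(45,3 + 37 \right)} + 15205\right) + 7416 = \left(\left(-36 - 810\right) + 15205\right) + 7416 = \left(-846 + 15205\right) + 7416 = 14359 + 7416 = 21775$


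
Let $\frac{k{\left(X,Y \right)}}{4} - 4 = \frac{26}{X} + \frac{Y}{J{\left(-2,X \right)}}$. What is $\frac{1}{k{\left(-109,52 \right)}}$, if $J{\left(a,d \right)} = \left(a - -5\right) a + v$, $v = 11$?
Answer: $\frac{545}{30872} \approx 0.017654$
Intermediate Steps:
$J{\left(a,d \right)} = 11 + a \left(5 + a\right)$ ($J{\left(a,d \right)} = \left(a - -5\right) a + 11 = \left(a + 5\right) a + 11 = \left(5 + a\right) a + 11 = a \left(5 + a\right) + 11 = 11 + a \left(5 + a\right)$)
$k{\left(X,Y \right)} = 16 + \frac{104}{X} + \frac{4 Y}{5}$ ($k{\left(X,Y \right)} = 16 + 4 \left(\frac{26}{X} + \frac{Y}{11 + \left(-2\right)^{2} + 5 \left(-2\right)}\right) = 16 + 4 \left(\frac{26}{X} + \frac{Y}{11 + 4 - 10}\right) = 16 + 4 \left(\frac{26}{X} + \frac{Y}{5}\right) = 16 + \left(\frac{104}{X} + \frac{4 Y}{5}\right) = 16 + \frac{104}{X} + \frac{4 Y}{5}$)
$\frac{1}{k{\left(-109,52 \right)}} = \frac{1}{16 + \frac{104}{-109} + \frac{4}{5} \cdot 52} = \frac{1}{16 + 104 \left(- \frac{1}{109}\right) + \frac{208}{5}} = \frac{1}{16 - \frac{104}{109} + \frac{208}{5}} = \frac{1}{\frac{30872}{545}} = \frac{545}{30872}$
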